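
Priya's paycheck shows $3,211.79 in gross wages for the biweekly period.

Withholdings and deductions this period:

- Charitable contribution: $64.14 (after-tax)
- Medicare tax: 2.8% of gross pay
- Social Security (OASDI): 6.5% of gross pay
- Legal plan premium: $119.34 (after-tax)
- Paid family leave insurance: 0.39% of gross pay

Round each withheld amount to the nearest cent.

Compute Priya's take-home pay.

Paid family leave insurance: $3,211.79 × 0.0039 = $12.53
Social Security (OASDI): $3,211.79 × 0.065 = $208.77
Medicare tax: $3,211.79 × 0.028 = $89.93
Legal plan premium: $119.34
Charitable contribution: $64.14
Total deductions = $12.53 + $208.77 + $89.93 + $119.34 + $64.14 = $494.71
Net pay = $3,211.79 − $494.71 = $2,717.08

$2,717.08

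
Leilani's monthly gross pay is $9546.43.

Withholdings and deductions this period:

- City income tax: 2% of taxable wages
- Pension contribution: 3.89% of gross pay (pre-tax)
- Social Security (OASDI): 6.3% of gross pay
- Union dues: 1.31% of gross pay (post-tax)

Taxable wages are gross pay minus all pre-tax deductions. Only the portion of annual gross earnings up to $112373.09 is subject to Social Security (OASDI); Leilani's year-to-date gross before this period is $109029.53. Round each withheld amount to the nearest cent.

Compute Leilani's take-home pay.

Pension contribution: $9546.43 × 0.0389 = $371.36
Taxable wages = $9546.43 − $371.36 = $9175.07
City income tax: $9175.07 × 0.02 = $183.50
Social Security (OASDI): only $112373.09 − $109029.53 = $3343.56 of this check is subject → $3343.56 × 0.063 = $210.64
Union dues: $9546.43 × 0.0131 = $125.06
Total deductions = $371.36 + $183.50 + $210.64 + $125.06 = $890.56
Net pay = $9546.43 − $890.56 = $8655.87

$8655.87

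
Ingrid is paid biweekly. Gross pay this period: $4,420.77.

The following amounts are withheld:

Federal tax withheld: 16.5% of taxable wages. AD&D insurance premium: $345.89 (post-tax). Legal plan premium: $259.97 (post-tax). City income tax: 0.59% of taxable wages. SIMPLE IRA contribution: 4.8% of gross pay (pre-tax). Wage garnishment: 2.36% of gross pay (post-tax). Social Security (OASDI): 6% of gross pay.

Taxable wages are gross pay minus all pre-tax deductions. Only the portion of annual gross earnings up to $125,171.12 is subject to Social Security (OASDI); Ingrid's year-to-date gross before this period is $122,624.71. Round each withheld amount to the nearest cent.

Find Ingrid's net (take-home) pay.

$2,626.36

SIMPLE IRA contribution: $4,420.77 × 0.048 = $212.20
Taxable wages = $4,420.77 − $212.20 = $4,208.57
Federal tax withheld: $4,208.57 × 0.165 = $694.41
City income tax: $4,208.57 × 0.0059 = $24.83
Social Security (OASDI): only $125,171.12 − $122,624.71 = $2,546.41 of this check is subject → $2,546.41 × 0.06 = $152.78
AD&D insurance premium: $345.89
Wage garnishment: $4,420.77 × 0.0236 = $104.33
Legal plan premium: $259.97
Total deductions = $212.20 + $694.41 + $24.83 + $152.78 + $345.89 + $104.33 + $259.97 = $1,794.41
Net pay = $4,420.77 − $1,794.41 = $2,626.36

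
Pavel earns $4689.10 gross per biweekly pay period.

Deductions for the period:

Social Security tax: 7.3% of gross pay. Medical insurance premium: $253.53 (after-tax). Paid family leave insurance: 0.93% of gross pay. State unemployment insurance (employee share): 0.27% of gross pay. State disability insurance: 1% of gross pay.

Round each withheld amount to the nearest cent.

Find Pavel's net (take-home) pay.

$3990.11

Paid family leave insurance: $4689.10 × 0.0093 = $43.61
Social Security tax: $4689.10 × 0.073 = $342.30
State unemployment insurance (employee share): $4689.10 × 0.0027 = $12.66
State disability insurance: $4689.10 × 0.01 = $46.89
Medical insurance premium: $253.53
Total deductions = $43.61 + $342.30 + $12.66 + $46.89 + $253.53 = $698.99
Net pay = $4689.10 − $698.99 = $3990.11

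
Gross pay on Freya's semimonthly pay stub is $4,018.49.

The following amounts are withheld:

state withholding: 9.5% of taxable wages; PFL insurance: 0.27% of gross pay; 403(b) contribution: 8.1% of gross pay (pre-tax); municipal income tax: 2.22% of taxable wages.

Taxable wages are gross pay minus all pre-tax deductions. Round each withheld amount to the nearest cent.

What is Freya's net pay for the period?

$3,249.33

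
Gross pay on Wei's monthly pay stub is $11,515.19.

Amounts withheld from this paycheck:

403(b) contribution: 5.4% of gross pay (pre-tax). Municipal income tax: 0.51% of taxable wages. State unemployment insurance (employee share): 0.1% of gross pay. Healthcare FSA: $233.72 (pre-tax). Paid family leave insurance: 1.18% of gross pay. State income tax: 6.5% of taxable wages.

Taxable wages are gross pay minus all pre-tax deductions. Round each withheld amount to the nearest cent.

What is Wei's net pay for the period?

Healthcare FSA: $233.72
403(b) contribution: $11,515.19 × 0.054 = $621.82
Pre-tax total = $233.72 + $621.82 = $855.54
Taxable wages = $11,515.19 − $855.54 = $10,659.65
Municipal income tax: $10,659.65 × 0.0051 = $54.36
State income tax: $10,659.65 × 0.065 = $692.88
Paid family leave insurance: $11,515.19 × 0.0118 = $135.88
State unemployment insurance (employee share): $11,515.19 × 0.001 = $11.52
Total deductions = $233.72 + $621.82 + $54.36 + $692.88 + $135.88 + $11.52 = $1,750.18
Net pay = $11,515.19 − $1,750.18 = $9,765.01

$9,765.01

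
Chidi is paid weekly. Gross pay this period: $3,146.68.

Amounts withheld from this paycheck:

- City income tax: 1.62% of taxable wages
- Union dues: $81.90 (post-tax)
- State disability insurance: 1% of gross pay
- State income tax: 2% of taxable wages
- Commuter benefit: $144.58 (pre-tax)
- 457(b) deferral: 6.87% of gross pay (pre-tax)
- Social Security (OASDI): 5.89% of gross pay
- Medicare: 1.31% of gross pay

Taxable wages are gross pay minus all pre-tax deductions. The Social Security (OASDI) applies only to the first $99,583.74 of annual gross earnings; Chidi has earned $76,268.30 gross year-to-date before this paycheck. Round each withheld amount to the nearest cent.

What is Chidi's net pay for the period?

$2,345.14

Commuter benefit: $144.58
457(b) deferral: $3,146.68 × 0.0687 = $216.18
Pre-tax total = $144.58 + $216.18 = $360.76
Taxable wages = $3,146.68 − $360.76 = $2,785.92
City income tax: $2,785.92 × 0.0162 = $45.13
State income tax: $2,785.92 × 0.02 = $55.72
State disability insurance: $3,146.68 × 0.01 = $31.47
Medicare: $3,146.68 × 0.0131 = $41.22
Social Security (OASDI): cap not yet reached, full $3,146.68 is subject → $3,146.68 × 0.0589 = $185.34
Union dues: $81.90
Total deductions = $144.58 + $216.18 + $45.13 + $55.72 + $31.47 + $41.22 + $185.34 + $81.90 = $801.54
Net pay = $3,146.68 − $801.54 = $2,345.14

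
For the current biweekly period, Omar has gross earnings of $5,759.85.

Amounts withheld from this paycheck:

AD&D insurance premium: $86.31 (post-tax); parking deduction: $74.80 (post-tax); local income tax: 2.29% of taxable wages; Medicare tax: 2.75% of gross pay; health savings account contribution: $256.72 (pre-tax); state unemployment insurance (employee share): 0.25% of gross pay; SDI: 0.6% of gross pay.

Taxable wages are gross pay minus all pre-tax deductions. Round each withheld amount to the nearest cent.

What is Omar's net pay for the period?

$5,008.64

Health savings account contribution: $256.72
Taxable wages = $5,759.85 − $256.72 = $5,503.13
Local income tax: $5,503.13 × 0.0229 = $126.02
SDI: $5,759.85 × 0.006 = $34.56
State unemployment insurance (employee share): $5,759.85 × 0.0025 = $14.40
Medicare tax: $5,759.85 × 0.0275 = $158.40
AD&D insurance premium: $86.31
Parking deduction: $74.80
Total deductions = $256.72 + $126.02 + $34.56 + $14.40 + $158.40 + $86.31 + $74.80 = $751.21
Net pay = $5,759.85 − $751.21 = $5,008.64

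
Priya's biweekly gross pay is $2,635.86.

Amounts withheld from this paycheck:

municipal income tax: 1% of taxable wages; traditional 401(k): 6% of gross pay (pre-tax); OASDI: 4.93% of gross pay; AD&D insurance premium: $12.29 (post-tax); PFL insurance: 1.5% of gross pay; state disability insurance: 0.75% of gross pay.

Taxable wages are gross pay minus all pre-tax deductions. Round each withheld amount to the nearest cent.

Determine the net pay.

Traditional 401(k): $2,635.86 × 0.06 = $158.15
Taxable wages = $2,635.86 − $158.15 = $2,477.71
Municipal income tax: $2,477.71 × 0.01 = $24.78
PFL insurance: $2,635.86 × 0.015 = $39.54
OASDI: $2,635.86 × 0.0493 = $129.95
State disability insurance: $2,635.86 × 0.0075 = $19.77
AD&D insurance premium: $12.29
Total deductions = $158.15 + $24.78 + $39.54 + $129.95 + $19.77 + $12.29 = $384.48
Net pay = $2,635.86 − $384.48 = $2,251.38

$2,251.38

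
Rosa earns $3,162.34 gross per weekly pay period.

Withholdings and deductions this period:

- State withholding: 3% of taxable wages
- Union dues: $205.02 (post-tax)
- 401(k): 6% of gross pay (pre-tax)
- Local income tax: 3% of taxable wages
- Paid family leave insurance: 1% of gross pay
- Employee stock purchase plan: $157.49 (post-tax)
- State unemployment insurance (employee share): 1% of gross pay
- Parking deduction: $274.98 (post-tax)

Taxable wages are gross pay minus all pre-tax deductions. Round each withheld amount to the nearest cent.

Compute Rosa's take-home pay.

$2,093.51

401(k): $3,162.34 × 0.06 = $189.74
Taxable wages = $3,162.34 − $189.74 = $2,972.60
Local income tax: $2,972.60 × 0.03 = $89.18
State withholding: $2,972.60 × 0.03 = $89.18
Paid family leave insurance: $3,162.34 × 0.01 = $31.62
State unemployment insurance (employee share): $3,162.34 × 0.01 = $31.62
Union dues: $205.02
Employee stock purchase plan: $157.49
Parking deduction: $274.98
Total deductions = $189.74 + $89.18 + $89.18 + $31.62 + $31.62 + $205.02 + $157.49 + $274.98 = $1,068.83
Net pay = $3,162.34 − $1,068.83 = $2,093.51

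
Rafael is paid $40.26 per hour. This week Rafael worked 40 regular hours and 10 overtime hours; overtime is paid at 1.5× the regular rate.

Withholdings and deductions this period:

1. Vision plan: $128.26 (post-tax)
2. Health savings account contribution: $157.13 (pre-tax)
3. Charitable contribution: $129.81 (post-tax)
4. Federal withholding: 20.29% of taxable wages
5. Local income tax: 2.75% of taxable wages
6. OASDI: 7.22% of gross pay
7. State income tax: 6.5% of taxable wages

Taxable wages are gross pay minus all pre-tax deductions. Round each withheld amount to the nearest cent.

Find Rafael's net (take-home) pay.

Regular pay: 40 × $40.26 = $1,610.40
Overtime pay: 10 × $40.26 × 1.5 = $603.90
Gross pay = $1,610.40 + $603.90 = $2,214.30
Health savings account contribution: $157.13
Taxable wages = $2,214.30 − $157.13 = $2,057.17
State income tax: $2,057.17 × 0.065 = $133.72
Federal withholding: $2,057.17 × 0.2029 = $417.40
Local income tax: $2,057.17 × 0.0275 = $56.57
OASDI: $2,214.30 × 0.0722 = $159.87
Vision plan: $128.26
Charitable contribution: $129.81
Total deductions = $157.13 + $133.72 + $417.40 + $56.57 + $159.87 + $128.26 + $129.81 = $1,182.76
Net pay = $2,214.30 − $1,182.76 = $1,031.54

$1,031.54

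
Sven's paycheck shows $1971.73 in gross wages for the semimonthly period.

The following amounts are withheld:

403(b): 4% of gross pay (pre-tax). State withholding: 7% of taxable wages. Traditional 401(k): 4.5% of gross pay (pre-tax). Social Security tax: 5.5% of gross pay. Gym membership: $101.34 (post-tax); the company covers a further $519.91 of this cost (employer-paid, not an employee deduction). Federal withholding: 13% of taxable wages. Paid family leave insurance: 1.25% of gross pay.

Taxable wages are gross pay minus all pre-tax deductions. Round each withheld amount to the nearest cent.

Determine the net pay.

403(b): $1971.73 × 0.04 = $78.87
Traditional 401(k): $1971.73 × 0.045 = $88.73
Pre-tax total = $78.87 + $88.73 = $167.60
Taxable wages = $1971.73 − $167.60 = $1804.13
State withholding: $1804.13 × 0.07 = $126.29
Federal withholding: $1804.13 × 0.13 = $234.54
Paid family leave insurance: $1971.73 × 0.0125 = $24.65
Social Security tax: $1971.73 × 0.055 = $108.45
Gym membership: $101.34
(Employer's $519.91 toward gym membership is not withheld from the employee.)
Total deductions = $78.87 + $88.73 + $126.29 + $234.54 + $24.65 + $108.45 + $101.34 = $762.87
Net pay = $1971.73 − $762.87 = $1208.86

$1208.86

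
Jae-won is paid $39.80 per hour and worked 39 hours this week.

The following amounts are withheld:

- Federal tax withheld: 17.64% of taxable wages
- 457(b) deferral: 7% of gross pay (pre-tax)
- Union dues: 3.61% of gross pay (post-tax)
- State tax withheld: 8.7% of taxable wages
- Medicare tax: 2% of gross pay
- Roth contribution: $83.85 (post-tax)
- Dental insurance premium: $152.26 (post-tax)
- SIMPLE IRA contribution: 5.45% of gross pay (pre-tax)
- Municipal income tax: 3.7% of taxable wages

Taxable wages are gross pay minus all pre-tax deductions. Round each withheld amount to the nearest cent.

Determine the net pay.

Gross pay: 39 × $39.80 = $1,552.20
457(b) deferral: $1,552.20 × 0.07 = $108.65
SIMPLE IRA contribution: $1,552.20 × 0.0545 = $84.59
Pre-tax total = $108.65 + $84.59 = $193.24
Taxable wages = $1,552.20 − $193.24 = $1,358.96
Federal tax withheld: $1,358.96 × 0.1764 = $239.72
State tax withheld: $1,358.96 × 0.087 = $118.23
Municipal income tax: $1,358.96 × 0.037 = $50.28
Medicare tax: $1,552.20 × 0.02 = $31.04
Roth contribution: $83.85
Dental insurance premium: $152.26
Union dues: $1,552.20 × 0.0361 = $56.03
Total deductions = $108.65 + $84.59 + $239.72 + $118.23 + $50.28 + $31.04 + $83.85 + $152.26 + $56.03 = $924.65
Net pay = $1,552.20 − $924.65 = $627.55

$627.55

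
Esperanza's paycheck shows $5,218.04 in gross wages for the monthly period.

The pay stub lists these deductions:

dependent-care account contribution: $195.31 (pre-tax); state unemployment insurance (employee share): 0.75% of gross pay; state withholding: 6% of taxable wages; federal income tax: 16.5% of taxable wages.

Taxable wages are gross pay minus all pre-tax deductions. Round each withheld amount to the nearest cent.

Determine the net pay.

$3,853.48

Dependent-care account contribution: $195.31
Taxable wages = $5,218.04 − $195.31 = $5,022.73
State withholding: $5,022.73 × 0.06 = $301.36
Federal income tax: $5,022.73 × 0.165 = $828.75
State unemployment insurance (employee share): $5,218.04 × 0.0075 = $39.14
Total deductions = $195.31 + $301.36 + $828.75 + $39.14 = $1,364.56
Net pay = $5,218.04 − $1,364.56 = $3,853.48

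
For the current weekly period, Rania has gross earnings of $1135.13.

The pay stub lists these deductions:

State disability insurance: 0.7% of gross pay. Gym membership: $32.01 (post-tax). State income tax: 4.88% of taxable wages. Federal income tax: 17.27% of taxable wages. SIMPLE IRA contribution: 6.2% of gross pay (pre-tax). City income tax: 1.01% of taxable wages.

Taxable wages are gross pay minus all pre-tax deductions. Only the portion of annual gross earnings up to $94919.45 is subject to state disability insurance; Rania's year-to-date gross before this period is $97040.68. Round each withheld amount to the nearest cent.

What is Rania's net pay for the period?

SIMPLE IRA contribution: $1135.13 × 0.062 = $70.38
Taxable wages = $1135.13 − $70.38 = $1064.75
Federal income tax: $1064.75 × 0.1727 = $183.88
City income tax: $1064.75 × 0.0101 = $10.75
State income tax: $1064.75 × 0.0488 = $51.96
State disability insurance: annual cap $94919.45 already reached (YTD $97040.68), so $0.00
Gym membership: $32.01
Total deductions = $70.38 + $183.88 + $10.75 + $51.96 + $0.00 + $32.01 = $348.98
Net pay = $1135.13 − $348.98 = $786.15

$786.15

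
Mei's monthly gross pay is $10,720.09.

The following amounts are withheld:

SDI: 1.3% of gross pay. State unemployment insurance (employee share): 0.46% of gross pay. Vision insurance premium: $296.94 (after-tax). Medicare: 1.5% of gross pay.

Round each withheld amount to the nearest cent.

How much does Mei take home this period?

$10,073.68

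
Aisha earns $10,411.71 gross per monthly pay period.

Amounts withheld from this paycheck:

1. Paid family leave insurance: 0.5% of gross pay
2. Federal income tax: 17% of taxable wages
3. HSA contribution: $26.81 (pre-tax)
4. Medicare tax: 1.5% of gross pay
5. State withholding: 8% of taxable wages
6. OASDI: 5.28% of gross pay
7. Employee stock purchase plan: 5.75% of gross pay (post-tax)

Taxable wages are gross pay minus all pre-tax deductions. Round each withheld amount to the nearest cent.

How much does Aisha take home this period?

HSA contribution: $26.81
Taxable wages = $10,411.71 − $26.81 = $10,384.90
State withholding: $10,384.90 × 0.08 = $830.79
Federal income tax: $10,384.90 × 0.17 = $1,765.43
Medicare tax: $10,411.71 × 0.015 = $156.18
OASDI: $10,411.71 × 0.0528 = $549.74
Paid family leave insurance: $10,411.71 × 0.005 = $52.06
Employee stock purchase plan: $10,411.71 × 0.0575 = $598.67
Total deductions = $26.81 + $830.79 + $1,765.43 + $156.18 + $549.74 + $52.06 + $598.67 = $3,979.68
Net pay = $10,411.71 − $3,979.68 = $6,432.03

$6,432.03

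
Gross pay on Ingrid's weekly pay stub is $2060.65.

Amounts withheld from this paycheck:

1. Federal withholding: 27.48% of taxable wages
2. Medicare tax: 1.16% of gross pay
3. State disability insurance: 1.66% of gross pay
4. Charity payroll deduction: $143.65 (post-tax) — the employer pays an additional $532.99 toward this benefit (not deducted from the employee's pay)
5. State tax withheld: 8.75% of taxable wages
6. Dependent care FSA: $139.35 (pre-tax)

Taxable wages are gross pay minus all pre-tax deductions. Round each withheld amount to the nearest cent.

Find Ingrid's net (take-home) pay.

$1023.46

Dependent care FSA: $139.35
Taxable wages = $2060.65 − $139.35 = $1921.30
Federal withholding: $1921.30 × 0.2748 = $527.97
State tax withheld: $1921.30 × 0.0875 = $168.11
State disability insurance: $2060.65 × 0.0166 = $34.21
Medicare tax: $2060.65 × 0.0116 = $23.90
Charity payroll deduction: $143.65
(Employer's $532.99 toward charity payroll deduction is not withheld from the employee.)
Total deductions = $139.35 + $527.97 + $168.11 + $34.21 + $23.90 + $143.65 = $1037.19
Net pay = $2060.65 − $1037.19 = $1023.46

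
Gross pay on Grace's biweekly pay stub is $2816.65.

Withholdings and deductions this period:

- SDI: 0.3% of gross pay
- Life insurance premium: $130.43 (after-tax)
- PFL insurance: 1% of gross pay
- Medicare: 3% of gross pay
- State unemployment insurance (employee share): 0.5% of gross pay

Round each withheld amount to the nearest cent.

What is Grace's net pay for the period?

$2551.02

PFL insurance: $2816.65 × 0.01 = $28.17
SDI: $2816.65 × 0.003 = $8.45
Medicare: $2816.65 × 0.03 = $84.50
State unemployment insurance (employee share): $2816.65 × 0.005 = $14.08
Life insurance premium: $130.43
Total deductions = $28.17 + $8.45 + $84.50 + $14.08 + $130.43 = $265.63
Net pay = $2816.65 − $265.63 = $2551.02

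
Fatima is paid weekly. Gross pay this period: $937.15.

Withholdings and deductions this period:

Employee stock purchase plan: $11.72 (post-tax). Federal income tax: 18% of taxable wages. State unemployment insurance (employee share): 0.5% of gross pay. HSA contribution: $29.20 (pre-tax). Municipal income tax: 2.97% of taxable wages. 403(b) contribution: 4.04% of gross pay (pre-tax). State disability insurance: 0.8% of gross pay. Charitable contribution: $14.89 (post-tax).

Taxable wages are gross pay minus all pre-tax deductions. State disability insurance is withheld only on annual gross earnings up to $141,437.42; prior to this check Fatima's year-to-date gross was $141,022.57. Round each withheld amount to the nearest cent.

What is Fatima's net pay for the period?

403(b) contribution: $937.15 × 0.0404 = $37.86
HSA contribution: $29.20
Pre-tax total = $37.86 + $29.20 = $67.06
Taxable wages = $937.15 − $67.06 = $870.09
Municipal income tax: $870.09 × 0.0297 = $25.84
Federal income tax: $870.09 × 0.18 = $156.62
State unemployment insurance (employee share): $937.15 × 0.005 = $4.69
State disability insurance: only $141,437.42 − $141,022.57 = $414.85 of this check is subject → $414.85 × 0.008 = $3.32
Employee stock purchase plan: $11.72
Charitable contribution: $14.89
Total deductions = $37.86 + $29.20 + $25.84 + $156.62 + $4.69 + $3.32 + $11.72 + $14.89 = $284.14
Net pay = $937.15 − $284.14 = $653.01

$653.01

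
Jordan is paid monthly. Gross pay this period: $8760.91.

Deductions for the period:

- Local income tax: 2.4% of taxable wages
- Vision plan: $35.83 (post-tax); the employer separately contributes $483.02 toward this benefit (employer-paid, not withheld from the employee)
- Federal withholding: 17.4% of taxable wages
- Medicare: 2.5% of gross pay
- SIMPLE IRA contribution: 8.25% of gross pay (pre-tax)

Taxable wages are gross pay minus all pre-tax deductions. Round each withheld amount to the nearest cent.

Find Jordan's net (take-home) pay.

$6191.73

SIMPLE IRA contribution: $8760.91 × 0.0825 = $722.78
Taxable wages = $8760.91 − $722.78 = $8038.13
Local income tax: $8038.13 × 0.024 = $192.92
Federal withholding: $8038.13 × 0.174 = $1398.63
Medicare: $8760.91 × 0.025 = $219.02
Vision plan: $35.83
(Employer's $483.02 toward vision plan is not withheld from the employee.)
Total deductions = $722.78 + $192.92 + $1398.63 + $219.02 + $35.83 = $2569.18
Net pay = $8760.91 − $2569.18 = $6191.73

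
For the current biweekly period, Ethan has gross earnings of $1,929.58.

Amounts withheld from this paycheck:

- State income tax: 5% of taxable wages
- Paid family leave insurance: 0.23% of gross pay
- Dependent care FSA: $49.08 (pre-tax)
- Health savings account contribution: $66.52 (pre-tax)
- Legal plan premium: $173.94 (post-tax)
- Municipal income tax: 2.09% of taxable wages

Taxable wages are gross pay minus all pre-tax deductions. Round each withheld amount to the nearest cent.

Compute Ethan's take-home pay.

$1,506.99

Health savings account contribution: $66.52
Dependent care FSA: $49.08
Pre-tax total = $66.52 + $49.08 = $115.60
Taxable wages = $1,929.58 − $115.60 = $1,813.98
State income tax: $1,813.98 × 0.05 = $90.70
Municipal income tax: $1,813.98 × 0.0209 = $37.91
Paid family leave insurance: $1,929.58 × 0.0023 = $4.44
Legal plan premium: $173.94
Total deductions = $66.52 + $49.08 + $90.70 + $37.91 + $4.44 + $173.94 = $422.59
Net pay = $1,929.58 − $422.59 = $1,506.99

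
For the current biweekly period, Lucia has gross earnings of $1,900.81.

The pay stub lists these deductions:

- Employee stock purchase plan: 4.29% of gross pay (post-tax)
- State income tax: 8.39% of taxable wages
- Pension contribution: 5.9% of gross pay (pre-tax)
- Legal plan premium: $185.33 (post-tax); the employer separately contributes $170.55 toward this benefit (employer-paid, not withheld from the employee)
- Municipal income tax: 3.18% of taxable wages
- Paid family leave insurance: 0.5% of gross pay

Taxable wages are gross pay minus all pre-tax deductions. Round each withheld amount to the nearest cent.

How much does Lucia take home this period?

Pension contribution: $1,900.81 × 0.059 = $112.15
Taxable wages = $1,900.81 − $112.15 = $1,788.66
State income tax: $1,788.66 × 0.0839 = $150.07
Municipal income tax: $1,788.66 × 0.0318 = $56.88
Paid family leave insurance: $1,900.81 × 0.005 = $9.50
Legal plan premium: $185.33
Employee stock purchase plan: $1,900.81 × 0.0429 = $81.54
(Employer's $170.55 toward legal plan premium is not withheld from the employee.)
Total deductions = $112.15 + $150.07 + $56.88 + $9.50 + $185.33 + $81.54 = $595.47
Net pay = $1,900.81 − $595.47 = $1,305.34

$1,305.34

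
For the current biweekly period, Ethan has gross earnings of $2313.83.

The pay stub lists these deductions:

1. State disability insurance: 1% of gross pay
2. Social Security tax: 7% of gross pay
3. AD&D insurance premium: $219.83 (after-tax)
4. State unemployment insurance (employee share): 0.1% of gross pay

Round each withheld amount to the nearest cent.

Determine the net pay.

$1906.58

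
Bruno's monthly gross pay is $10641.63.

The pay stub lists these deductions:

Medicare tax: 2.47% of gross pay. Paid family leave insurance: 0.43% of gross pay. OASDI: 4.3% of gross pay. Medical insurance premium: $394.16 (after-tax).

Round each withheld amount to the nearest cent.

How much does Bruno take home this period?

$9481.27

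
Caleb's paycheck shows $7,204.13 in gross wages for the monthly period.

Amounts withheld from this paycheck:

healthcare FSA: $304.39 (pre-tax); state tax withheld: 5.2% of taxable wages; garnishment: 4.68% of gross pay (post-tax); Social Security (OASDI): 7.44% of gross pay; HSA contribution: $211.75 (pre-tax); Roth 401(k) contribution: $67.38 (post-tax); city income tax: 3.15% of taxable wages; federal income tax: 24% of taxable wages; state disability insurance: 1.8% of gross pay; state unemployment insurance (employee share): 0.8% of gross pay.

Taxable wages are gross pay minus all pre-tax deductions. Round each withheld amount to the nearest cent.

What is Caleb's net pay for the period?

HSA contribution: $211.75
Healthcare FSA: $304.39
Pre-tax total = $211.75 + $304.39 = $516.14
Taxable wages = $7,204.13 − $516.14 = $6,687.99
State tax withheld: $6,687.99 × 0.052 = $347.78
City income tax: $6,687.99 × 0.0315 = $210.67
Federal income tax: $6,687.99 × 0.24 = $1,605.12
State disability insurance: $7,204.13 × 0.018 = $129.67
Social Security (OASDI): $7,204.13 × 0.0744 = $535.99
State unemployment insurance (employee share): $7,204.13 × 0.008 = $57.63
Roth 401(k) contribution: $67.38
Garnishment: $7,204.13 × 0.0468 = $337.15
Total deductions = $211.75 + $304.39 + $347.78 + $210.67 + $1,605.12 + $129.67 + $535.99 + $57.63 + $67.38 + $337.15 = $3,807.53
Net pay = $7,204.13 − $3,807.53 = $3,396.60

$3,396.60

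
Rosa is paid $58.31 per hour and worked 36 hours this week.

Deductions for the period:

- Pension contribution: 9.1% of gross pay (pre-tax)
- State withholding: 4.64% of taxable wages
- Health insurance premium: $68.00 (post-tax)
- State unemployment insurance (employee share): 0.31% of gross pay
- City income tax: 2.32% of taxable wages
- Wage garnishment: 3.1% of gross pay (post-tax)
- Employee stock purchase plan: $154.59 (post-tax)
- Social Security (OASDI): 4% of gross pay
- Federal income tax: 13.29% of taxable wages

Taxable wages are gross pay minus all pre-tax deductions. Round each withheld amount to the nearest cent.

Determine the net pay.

$1,143.60

Gross pay: 36 × $58.31 = $2,099.16
Pension contribution: $2,099.16 × 0.091 = $191.02
Taxable wages = $2,099.16 − $191.02 = $1,908.14
Federal income tax: $1,908.14 × 0.1329 = $253.59
City income tax: $1,908.14 × 0.0232 = $44.27
State withholding: $1,908.14 × 0.0464 = $88.54
Social Security (OASDI): $2,099.16 × 0.04 = $83.97
State unemployment insurance (employee share): $2,099.16 × 0.0031 = $6.51
Employee stock purchase plan: $154.59
Wage garnishment: $2,099.16 × 0.031 = $65.07
Health insurance premium: $68.00
Total deductions = $191.02 + $253.59 + $44.27 + $88.54 + $83.97 + $6.51 + $154.59 + $65.07 + $68.00 = $955.56
Net pay = $2,099.16 − $955.56 = $1,143.60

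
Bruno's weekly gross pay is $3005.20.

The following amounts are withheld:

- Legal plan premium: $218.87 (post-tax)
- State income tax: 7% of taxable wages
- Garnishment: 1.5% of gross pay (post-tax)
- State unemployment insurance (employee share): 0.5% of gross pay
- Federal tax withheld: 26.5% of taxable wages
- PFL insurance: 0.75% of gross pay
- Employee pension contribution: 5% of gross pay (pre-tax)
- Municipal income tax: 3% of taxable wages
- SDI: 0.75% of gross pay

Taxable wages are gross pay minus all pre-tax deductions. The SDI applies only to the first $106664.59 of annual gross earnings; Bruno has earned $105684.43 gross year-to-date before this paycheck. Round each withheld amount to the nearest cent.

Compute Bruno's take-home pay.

Employee pension contribution: $3005.20 × 0.05 = $150.26
Taxable wages = $3005.20 − $150.26 = $2854.94
Municipal income tax: $2854.94 × 0.03 = $85.65
State income tax: $2854.94 × 0.07 = $199.85
Federal tax withheld: $2854.94 × 0.265 = $756.56
PFL insurance: $3005.20 × 0.0075 = $22.54
State unemployment insurance (employee share): $3005.20 × 0.005 = $15.03
SDI: only $106664.59 − $105684.43 = $980.16 of this check is subject → $980.16 × 0.0075 = $7.35
Garnishment: $3005.20 × 0.015 = $45.08
Legal plan premium: $218.87
Total deductions = $150.26 + $85.65 + $199.85 + $756.56 + $22.54 + $15.03 + $7.35 + $45.08 + $218.87 = $1501.19
Net pay = $3005.20 − $1501.19 = $1504.01

$1504.01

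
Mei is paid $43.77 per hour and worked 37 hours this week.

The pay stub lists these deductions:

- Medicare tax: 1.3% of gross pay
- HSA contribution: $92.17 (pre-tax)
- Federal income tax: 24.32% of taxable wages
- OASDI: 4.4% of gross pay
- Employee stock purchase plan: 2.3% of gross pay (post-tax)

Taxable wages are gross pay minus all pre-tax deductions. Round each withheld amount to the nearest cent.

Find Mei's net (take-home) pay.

$1,026.32

Gross pay: 37 × $43.77 = $1,619.49
HSA contribution: $92.17
Taxable wages = $1,619.49 − $92.17 = $1,527.32
Federal income tax: $1,527.32 × 0.2432 = $371.44
Medicare tax: $1,619.49 × 0.013 = $21.05
OASDI: $1,619.49 × 0.044 = $71.26
Employee stock purchase plan: $1,619.49 × 0.023 = $37.25
Total deductions = $92.17 + $371.44 + $21.05 + $71.26 + $37.25 = $593.17
Net pay = $1,619.49 − $593.17 = $1,026.32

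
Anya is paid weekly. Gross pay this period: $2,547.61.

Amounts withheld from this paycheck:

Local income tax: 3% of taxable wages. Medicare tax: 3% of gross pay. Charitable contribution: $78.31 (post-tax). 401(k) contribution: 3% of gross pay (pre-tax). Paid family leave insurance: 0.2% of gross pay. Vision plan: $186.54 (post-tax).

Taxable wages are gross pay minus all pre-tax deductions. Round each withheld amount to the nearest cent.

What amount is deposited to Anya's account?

401(k) contribution: $2,547.61 × 0.03 = $76.43
Taxable wages = $2,547.61 − $76.43 = $2,471.18
Local income tax: $2,471.18 × 0.03 = $74.14
Medicare tax: $2,547.61 × 0.03 = $76.43
Paid family leave insurance: $2,547.61 × 0.002 = $5.10
Charitable contribution: $78.31
Vision plan: $186.54
Total deductions = $76.43 + $74.14 + $76.43 + $5.10 + $78.31 + $186.54 = $496.95
Net pay = $2,547.61 − $496.95 = $2,050.66

$2,050.66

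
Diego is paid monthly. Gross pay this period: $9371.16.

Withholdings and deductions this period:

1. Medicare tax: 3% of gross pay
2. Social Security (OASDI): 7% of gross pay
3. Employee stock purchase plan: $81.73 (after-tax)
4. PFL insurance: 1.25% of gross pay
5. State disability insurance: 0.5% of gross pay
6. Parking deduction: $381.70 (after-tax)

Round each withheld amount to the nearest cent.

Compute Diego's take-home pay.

PFL insurance: $9371.16 × 0.0125 = $117.14
State disability insurance: $9371.16 × 0.005 = $46.86
Medicare tax: $9371.16 × 0.03 = $281.13
Social Security (OASDI): $9371.16 × 0.07 = $655.98
Parking deduction: $381.70
Employee stock purchase plan: $81.73
Total deductions = $117.14 + $46.86 + $281.13 + $655.98 + $381.70 + $81.73 = $1564.54
Net pay = $9371.16 − $1564.54 = $7806.62

$7806.62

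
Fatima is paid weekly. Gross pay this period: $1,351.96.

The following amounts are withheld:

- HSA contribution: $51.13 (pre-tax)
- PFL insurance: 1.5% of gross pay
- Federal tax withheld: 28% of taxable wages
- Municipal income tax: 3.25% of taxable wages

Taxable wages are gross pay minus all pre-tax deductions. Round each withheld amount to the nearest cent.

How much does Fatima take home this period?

$874.04

HSA contribution: $51.13
Taxable wages = $1,351.96 − $51.13 = $1,300.83
Federal tax withheld: $1,300.83 × 0.28 = $364.23
Municipal income tax: $1,300.83 × 0.0325 = $42.28
PFL insurance: $1,351.96 × 0.015 = $20.28
Total deductions = $51.13 + $364.23 + $42.28 + $20.28 = $477.92
Net pay = $1,351.96 − $477.92 = $874.04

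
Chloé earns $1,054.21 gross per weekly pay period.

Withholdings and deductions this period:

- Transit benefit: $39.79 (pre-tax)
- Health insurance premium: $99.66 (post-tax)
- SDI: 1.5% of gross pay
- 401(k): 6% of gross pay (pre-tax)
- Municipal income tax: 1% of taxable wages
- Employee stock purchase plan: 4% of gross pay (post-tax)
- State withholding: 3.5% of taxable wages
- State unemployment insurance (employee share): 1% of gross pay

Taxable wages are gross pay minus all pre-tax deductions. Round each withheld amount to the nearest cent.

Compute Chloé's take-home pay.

$740.19

Transit benefit: $39.79
401(k): $1,054.21 × 0.06 = $63.25
Pre-tax total = $39.79 + $63.25 = $103.04
Taxable wages = $1,054.21 − $103.04 = $951.17
Municipal income tax: $951.17 × 0.01 = $9.51
State withholding: $951.17 × 0.035 = $33.29
State unemployment insurance (employee share): $1,054.21 × 0.01 = $10.54
SDI: $1,054.21 × 0.015 = $15.81
Health insurance premium: $99.66
Employee stock purchase plan: $1,054.21 × 0.04 = $42.17
Total deductions = $39.79 + $63.25 + $9.51 + $33.29 + $10.54 + $15.81 + $99.66 + $42.17 = $314.02
Net pay = $1,054.21 − $314.02 = $740.19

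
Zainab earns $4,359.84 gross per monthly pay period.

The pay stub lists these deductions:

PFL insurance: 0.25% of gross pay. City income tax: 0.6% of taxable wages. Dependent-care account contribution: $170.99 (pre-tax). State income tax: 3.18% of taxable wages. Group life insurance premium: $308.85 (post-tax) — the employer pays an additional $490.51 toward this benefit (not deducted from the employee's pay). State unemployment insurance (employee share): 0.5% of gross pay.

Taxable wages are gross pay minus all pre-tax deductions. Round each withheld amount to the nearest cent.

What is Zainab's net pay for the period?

$3,688.96

Dependent-care account contribution: $170.99
Taxable wages = $4,359.84 − $170.99 = $4,188.85
City income tax: $4,188.85 × 0.006 = $25.13
State income tax: $4,188.85 × 0.0318 = $133.21
PFL insurance: $4,359.84 × 0.0025 = $10.90
State unemployment insurance (employee share): $4,359.84 × 0.005 = $21.80
Group life insurance premium: $308.85
(Employer's $490.51 toward group life insurance premium is not withheld from the employee.)
Total deductions = $170.99 + $25.13 + $133.21 + $10.90 + $21.80 + $308.85 = $670.88
Net pay = $4,359.84 − $670.88 = $3,688.96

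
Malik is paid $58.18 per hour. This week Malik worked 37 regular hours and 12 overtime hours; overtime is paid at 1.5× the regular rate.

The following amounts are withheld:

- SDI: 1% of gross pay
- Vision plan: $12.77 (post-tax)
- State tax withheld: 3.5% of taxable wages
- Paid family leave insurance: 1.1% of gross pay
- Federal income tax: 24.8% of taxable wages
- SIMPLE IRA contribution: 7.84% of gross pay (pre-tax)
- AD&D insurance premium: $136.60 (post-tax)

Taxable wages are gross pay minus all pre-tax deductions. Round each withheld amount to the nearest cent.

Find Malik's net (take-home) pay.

$1,897.88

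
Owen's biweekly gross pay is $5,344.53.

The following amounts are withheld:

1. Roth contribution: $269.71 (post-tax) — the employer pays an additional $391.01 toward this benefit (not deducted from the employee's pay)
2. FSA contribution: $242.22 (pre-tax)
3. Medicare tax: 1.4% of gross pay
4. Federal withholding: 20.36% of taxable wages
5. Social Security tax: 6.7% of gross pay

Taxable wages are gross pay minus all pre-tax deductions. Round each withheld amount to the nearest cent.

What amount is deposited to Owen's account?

FSA contribution: $242.22
Taxable wages = $5,344.53 − $242.22 = $5,102.31
Federal withholding: $5,102.31 × 0.2036 = $1,038.83
Medicare tax: $5,344.53 × 0.014 = $74.82
Social Security tax: $5,344.53 × 0.067 = $358.08
Roth contribution: $269.71
(Employer's $391.01 toward Roth contribution is not withheld from the employee.)
Total deductions = $242.22 + $1,038.83 + $74.82 + $358.08 + $269.71 = $1,983.66
Net pay = $5,344.53 − $1,983.66 = $3,360.87

$3,360.87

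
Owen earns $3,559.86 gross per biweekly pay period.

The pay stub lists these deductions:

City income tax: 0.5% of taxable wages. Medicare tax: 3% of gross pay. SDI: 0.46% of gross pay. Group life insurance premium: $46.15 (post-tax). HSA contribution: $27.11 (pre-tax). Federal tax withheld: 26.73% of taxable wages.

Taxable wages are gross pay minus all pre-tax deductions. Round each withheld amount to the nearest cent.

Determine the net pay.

HSA contribution: $27.11
Taxable wages = $3,559.86 − $27.11 = $3,532.75
City income tax: $3,532.75 × 0.005 = $17.66
Federal tax withheld: $3,532.75 × 0.2673 = $944.30
Medicare tax: $3,559.86 × 0.03 = $106.80
SDI: $3,559.86 × 0.0046 = $16.38
Group life insurance premium: $46.15
Total deductions = $27.11 + $17.66 + $944.30 + $106.80 + $16.38 + $46.15 = $1,158.40
Net pay = $3,559.86 − $1,158.40 = $2,401.46

$2,401.46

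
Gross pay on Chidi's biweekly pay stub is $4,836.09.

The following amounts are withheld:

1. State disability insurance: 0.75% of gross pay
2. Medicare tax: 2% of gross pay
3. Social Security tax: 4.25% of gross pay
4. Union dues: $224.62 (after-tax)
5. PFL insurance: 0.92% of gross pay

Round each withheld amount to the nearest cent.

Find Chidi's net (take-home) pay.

$4,228.46

State disability insurance: $4,836.09 × 0.0075 = $36.27
Medicare tax: $4,836.09 × 0.02 = $96.72
PFL insurance: $4,836.09 × 0.0092 = $44.49
Social Security tax: $4,836.09 × 0.0425 = $205.53
Union dues: $224.62
Total deductions = $36.27 + $96.72 + $44.49 + $205.53 + $224.62 = $607.63
Net pay = $4,836.09 − $607.63 = $4,228.46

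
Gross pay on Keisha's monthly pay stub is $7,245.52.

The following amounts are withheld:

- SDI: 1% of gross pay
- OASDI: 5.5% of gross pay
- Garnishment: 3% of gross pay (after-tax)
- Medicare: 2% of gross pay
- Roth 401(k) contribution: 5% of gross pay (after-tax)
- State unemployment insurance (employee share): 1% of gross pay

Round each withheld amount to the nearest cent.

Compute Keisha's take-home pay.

$5,977.54

SDI: $7,245.52 × 0.01 = $72.46
Medicare: $7,245.52 × 0.02 = $144.91
OASDI: $7,245.52 × 0.055 = $398.50
State unemployment insurance (employee share): $7,245.52 × 0.01 = $72.46
Roth 401(k) contribution: $7,245.52 × 0.05 = $362.28
Garnishment: $7,245.52 × 0.03 = $217.37
Total deductions = $72.46 + $144.91 + $398.50 + $72.46 + $362.28 + $217.37 = $1,267.98
Net pay = $7,245.52 − $1,267.98 = $5,977.54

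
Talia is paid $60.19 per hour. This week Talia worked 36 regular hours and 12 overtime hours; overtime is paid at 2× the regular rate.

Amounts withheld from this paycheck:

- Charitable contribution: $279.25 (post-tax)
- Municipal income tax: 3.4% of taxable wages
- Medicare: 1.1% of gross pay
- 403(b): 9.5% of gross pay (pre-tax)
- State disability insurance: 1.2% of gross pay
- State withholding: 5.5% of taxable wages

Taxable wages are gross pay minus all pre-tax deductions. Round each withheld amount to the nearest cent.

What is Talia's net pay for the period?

Regular pay: 36 × $60.19 = $2,166.84
Overtime pay: 12 × $60.19 × 2 = $1,444.56
Gross pay = $2,166.84 + $1,444.56 = $3,611.40
403(b): $3,611.40 × 0.095 = $343.08
Taxable wages = $3,611.40 − $343.08 = $3,268.32
Municipal income tax: $3,268.32 × 0.034 = $111.12
State withholding: $3,268.32 × 0.055 = $179.76
Medicare: $3,611.40 × 0.011 = $39.73
State disability insurance: $3,611.40 × 0.012 = $43.34
Charitable contribution: $279.25
Total deductions = $343.08 + $111.12 + $179.76 + $39.73 + $43.34 + $279.25 = $996.28
Net pay = $3,611.40 − $996.28 = $2,615.12

$2,615.12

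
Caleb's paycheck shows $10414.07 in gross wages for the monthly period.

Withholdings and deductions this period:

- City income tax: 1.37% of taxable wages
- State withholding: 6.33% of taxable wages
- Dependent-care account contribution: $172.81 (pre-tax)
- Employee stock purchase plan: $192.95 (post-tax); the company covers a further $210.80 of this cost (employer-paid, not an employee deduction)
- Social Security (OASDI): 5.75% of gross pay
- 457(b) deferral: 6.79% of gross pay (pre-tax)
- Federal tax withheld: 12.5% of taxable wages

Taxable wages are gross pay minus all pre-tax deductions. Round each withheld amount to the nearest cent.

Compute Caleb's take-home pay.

$6816.48

457(b) deferral: $10414.07 × 0.0679 = $707.12
Dependent-care account contribution: $172.81
Pre-tax total = $707.12 + $172.81 = $879.93
Taxable wages = $10414.07 − $879.93 = $9534.14
State withholding: $9534.14 × 0.0633 = $603.51
City income tax: $9534.14 × 0.0137 = $130.62
Federal tax withheld: $9534.14 × 0.125 = $1191.77
Social Security (OASDI): $10414.07 × 0.0575 = $598.81
Employee stock purchase plan: $192.95
(Employer's $210.80 toward employee stock purchase plan is not withheld from the employee.)
Total deductions = $707.12 + $172.81 + $603.51 + $130.62 + $1191.77 + $598.81 + $192.95 = $3597.59
Net pay = $10414.07 − $3597.59 = $6816.48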